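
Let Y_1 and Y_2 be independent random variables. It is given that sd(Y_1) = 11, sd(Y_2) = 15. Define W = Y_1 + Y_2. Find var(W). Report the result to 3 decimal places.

var(Y_1) = 121, var(Y_2) = 225
By independence, var(W) = (1)²var(Y_1) + (1)²var(Y_2)
= (1)²·121 + (1)²·225 = 346

346.000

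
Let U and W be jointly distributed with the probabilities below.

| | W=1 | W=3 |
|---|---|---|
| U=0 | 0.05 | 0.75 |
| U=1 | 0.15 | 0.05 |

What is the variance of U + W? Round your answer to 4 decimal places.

0.3600

E[U] = 0.2,  E[W] = 2.6,  E[UW] = 0.3
Var(U) = 0.2 − (0.2)² = 0.16;  Var(W) = 7.4 − (2.6)² = 0.64
cov(U,W) = 0.3 − (0.2)(2.6) = -0.22
Var(U + W) = (1)²·0.16 + (1)²·0.64 + 2·(1)·(1)·-0.22 = 0.36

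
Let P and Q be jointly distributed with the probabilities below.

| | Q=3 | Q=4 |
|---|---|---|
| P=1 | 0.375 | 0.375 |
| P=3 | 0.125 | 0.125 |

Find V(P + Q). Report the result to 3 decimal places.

E[P] = 1.5,  E[Q] = 3.5,  E[PQ] = 5.25
V(P) = 3 − (1.5)² = 0.75;  V(Q) = 12.5 − (3.5)² = 0.25
Cov(P,Q) = 5.25 − (1.5)(3.5) = 0
V(P + Q) = (1)²·0.75 + (1)²·0.25 + 2·(1)·(1)·0 = 1

1.000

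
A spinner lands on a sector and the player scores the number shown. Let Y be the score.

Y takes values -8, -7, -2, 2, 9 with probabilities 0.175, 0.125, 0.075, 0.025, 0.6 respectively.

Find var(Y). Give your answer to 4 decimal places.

E[Y] = (-8)(0.175) + (-7)(0.125) + (-2)(0.075) + (2)(0.025) + (9)(0.6) = 3.025
E[Y²] = (-8)²(0.175) + (-7)²(0.125) + (-2)²(0.075) + (2)²(0.025) + (9)²(0.6) = 66.325
var(Y) = E[Y²] − (E[Y])² = 66.325 − (3.025)² = 57.174375

57.1744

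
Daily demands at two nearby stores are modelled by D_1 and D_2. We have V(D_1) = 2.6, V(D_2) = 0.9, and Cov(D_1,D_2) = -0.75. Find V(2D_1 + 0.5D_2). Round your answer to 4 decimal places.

9.1250

V(2D_1 + 0.5D_2) = (2)²·V(D_1) + (0.5)²·V(D_2) + 2·(2)·(0.5)·Cov(D_1,D_2)
= 4·2.6 + 0.25·0.9 + 2·-0.75 = 9.125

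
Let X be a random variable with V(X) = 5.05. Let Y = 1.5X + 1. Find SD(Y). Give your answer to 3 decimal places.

V(1.5X + 1) = (1.5)²·5.05 = 11.3625
SD(Y) = √11.3625 ≈ 3.371

3.371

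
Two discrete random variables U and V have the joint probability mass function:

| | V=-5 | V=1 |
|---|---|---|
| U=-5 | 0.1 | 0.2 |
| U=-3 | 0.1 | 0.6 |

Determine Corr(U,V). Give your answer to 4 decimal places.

0.2182

E[U] = -3.6,  E[V] = -0.2
E[UV] = 1.2
Cov(U,V) = E[UV] − E[U]E[V] = 1.2 − (-3.6)(-0.2) = 0.48
var(U) = 0.84,  var(V) = 5.76
ρ = 0.48 / √(0.84·5.76) ≈ 0.2182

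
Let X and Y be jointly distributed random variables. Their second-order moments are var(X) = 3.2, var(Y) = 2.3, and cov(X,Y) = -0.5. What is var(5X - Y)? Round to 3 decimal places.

87.300

var(5X - Y) = (5)²·var(X) + (-1)²·var(Y) + 2·(5)·(-1)·cov(X,Y)
= 25·3.2 + 1·2.3 + -10·-0.5 = 87.3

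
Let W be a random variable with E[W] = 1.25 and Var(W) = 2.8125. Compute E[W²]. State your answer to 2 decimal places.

4.38

E[W²] = Var(W) + (E[W])² = 2.8125 + (1.25)² = 4.375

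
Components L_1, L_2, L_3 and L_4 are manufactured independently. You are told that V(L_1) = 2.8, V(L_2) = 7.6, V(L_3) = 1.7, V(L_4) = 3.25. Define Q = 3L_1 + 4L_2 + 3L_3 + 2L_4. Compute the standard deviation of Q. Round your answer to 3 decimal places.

13.233

By independence, V(Q) = (3)²V(L_1) + (4)²V(L_2) + (3)²V(L_3) + (2)²V(L_4)
= (3)²·2.8 + (4)²·7.6 + (3)²·1.7 + (2)²·3.25 = 175.1
sd(Q) = √175.1 ≈ 13.233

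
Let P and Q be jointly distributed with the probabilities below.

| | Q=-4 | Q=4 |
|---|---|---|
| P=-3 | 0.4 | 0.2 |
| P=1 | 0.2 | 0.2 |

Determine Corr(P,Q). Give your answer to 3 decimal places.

E[P] = -1.4,  E[Q] = -0.8
E[PQ] = 2.4
Cov(P,Q) = E[PQ] − E[P]E[Q] = 2.4 − (-1.4)(-0.8) = 1.28
Var(P) = 3.84,  Var(Q) = 15.36
ρ = 1.28 / √(3.84·15.36) ≈ 0.167

0.167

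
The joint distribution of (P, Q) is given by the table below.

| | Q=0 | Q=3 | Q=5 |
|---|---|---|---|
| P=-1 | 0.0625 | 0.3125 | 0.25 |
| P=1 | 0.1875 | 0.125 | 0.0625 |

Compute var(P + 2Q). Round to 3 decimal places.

E[P] = -0.25,  E[Q] = 2.875,  E[PQ] = -1.5
var(P) = 1 − (-0.25)² = 0.9375;  var(Q) = 11.75 − (2.875)² = 3.484375
Cov(P,Q) = -1.5 − (-0.25)(2.875) = -0.78125
var(P + 2Q) = (1)²·0.9375 + (2)²·3.484375 + 2·(1)·(2)·-0.78125 = 11.75

11.750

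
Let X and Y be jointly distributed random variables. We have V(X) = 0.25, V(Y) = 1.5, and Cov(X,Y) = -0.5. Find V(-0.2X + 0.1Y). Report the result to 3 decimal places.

0.045

V(-0.2X + 0.1Y) = (-0.2)²·V(X) + (0.1)²·V(Y) + 2·(-0.2)·(0.1)·Cov(X,Y)
= 0.04·0.25 + 0.01·1.5 + -0.04·-0.5 = 0.045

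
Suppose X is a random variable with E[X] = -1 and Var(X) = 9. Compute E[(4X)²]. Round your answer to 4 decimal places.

E[4X] = 4·-1 = -4
Var(4X) = (4)²·9 = 144
E[(4X)²] = Var((4X)) + (E[(4X)])² = 144 + (-4)² = 160

160.0000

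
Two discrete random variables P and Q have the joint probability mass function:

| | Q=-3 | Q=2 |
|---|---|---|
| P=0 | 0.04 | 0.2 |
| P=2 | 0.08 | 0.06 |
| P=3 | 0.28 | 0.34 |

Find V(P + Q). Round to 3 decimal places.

E[P] = 2.14,  E[Q] = 0,  E[PQ] = -0.72
V(P) = 6.14 − (2.14)² = 1.5604;  V(Q) = 6 − (0)² = 6
Cov(P,Q) = -0.72 − (2.14)(0) = -0.72
V(P + Q) = (1)²·1.5604 + (1)²·6 + 2·(1)·(1)·-0.72 = 6.1204

6.120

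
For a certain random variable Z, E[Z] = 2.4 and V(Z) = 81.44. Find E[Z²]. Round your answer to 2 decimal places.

E[Z²] = V(Z) + (E[Z])² = 81.44 + (2.4)² = 87.2

87.20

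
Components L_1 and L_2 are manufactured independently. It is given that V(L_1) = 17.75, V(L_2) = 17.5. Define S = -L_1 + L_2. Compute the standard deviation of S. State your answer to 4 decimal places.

By independence, V(S) = (-1)²V(L_1) + (1)²V(L_2)
= (-1)²·17.75 + (1)²·17.5 = 35.25
SD(S) = √35.25 ≈ 5.9372

5.9372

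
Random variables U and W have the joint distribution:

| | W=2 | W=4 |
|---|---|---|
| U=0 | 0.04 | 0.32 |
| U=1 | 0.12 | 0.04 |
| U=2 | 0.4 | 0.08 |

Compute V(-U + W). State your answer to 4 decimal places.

2.9824

E[U] = 1.12,  E[W] = 2.88,  E[UW] = 2.64
V(U) = 2.08 − (1.12)² = 0.8256;  V(W) = 9.28 − (2.88)² = 0.9856
Cov(U,W) = 2.64 − (1.12)(2.88) = -0.5856
V(-U + W) = (-1)²·0.8256 + (1)²·0.9856 + 2·(-1)·(1)·-0.5856 = 2.9824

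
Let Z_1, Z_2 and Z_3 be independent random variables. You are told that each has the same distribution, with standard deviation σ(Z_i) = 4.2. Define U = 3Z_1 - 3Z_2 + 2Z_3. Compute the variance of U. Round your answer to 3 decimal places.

Var(Z_i) = (4.2)² = 17.64
By independence, Var(U) = (3)²Var(Z_1) + (-3)²Var(Z_2) + (2)²Var(Z_3)
= (3)²·17.64 + (-3)²·17.64 + (2)²·17.64 = 388.08

388.080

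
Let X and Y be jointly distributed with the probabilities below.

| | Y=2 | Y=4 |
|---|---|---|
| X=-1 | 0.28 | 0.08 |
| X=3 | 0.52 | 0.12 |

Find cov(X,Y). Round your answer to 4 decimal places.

-0.0640

E[X] = 1.56,  E[Y] = 2.4
E[XY] = 3.68
cov(X,Y) = E[XY] − E[X]E[Y] = 3.68 − (1.56)(2.4) = -0.064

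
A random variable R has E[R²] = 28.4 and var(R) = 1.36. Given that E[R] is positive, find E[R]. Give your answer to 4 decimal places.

(E[R])² = E[R²] − var(R) = 28.4 − 1.36 = 27.04
E[R] = √27.04 = 5.2

5.2000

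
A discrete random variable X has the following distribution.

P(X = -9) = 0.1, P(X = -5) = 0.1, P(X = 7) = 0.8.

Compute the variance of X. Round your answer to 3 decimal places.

32.160

E[X] = (-9)(0.1) + (-5)(0.1) + (7)(0.8) = 4.2
E[X²] = (-9)²(0.1) + (-5)²(0.1) + (7)²(0.8) = 49.8
Var(X) = E[X²] − (E[X])² = 49.8 − (4.2)² = 32.16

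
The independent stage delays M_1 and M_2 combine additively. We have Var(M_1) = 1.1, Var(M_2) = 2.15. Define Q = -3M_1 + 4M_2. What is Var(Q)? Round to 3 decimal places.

44.300

By independence, Var(Q) = (-3)²Var(M_1) + (4)²Var(M_2)
= (-3)²·1.1 + (4)²·2.15 = 44.3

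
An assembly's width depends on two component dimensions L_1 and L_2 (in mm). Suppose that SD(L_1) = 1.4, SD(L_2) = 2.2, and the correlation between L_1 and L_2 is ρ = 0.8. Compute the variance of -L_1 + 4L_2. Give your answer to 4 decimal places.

var(L_1) = (1.4)² = 1.96;  var(L_2) = (2.2)² = 4.84
cov(L_1,L_2) = ρ·SD(L_1)·SD(L_2) = 0.8·1.4·2.2 = 2.464
var(-L_1 + 4L_2) = (-1)²·var(L_1) + (4)²·var(L_2) + 2·(-1)·(4)·cov(L_1,L_2)
= 1·1.96 + 16·4.84 + -8·2.464 = 59.688

59.6880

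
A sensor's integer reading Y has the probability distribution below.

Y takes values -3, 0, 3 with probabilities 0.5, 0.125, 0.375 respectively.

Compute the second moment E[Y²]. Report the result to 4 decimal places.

7.8750

E[Y²] = (-3)²(0.5) + (0)²(0.125) + (3)²(0.375) = 7.875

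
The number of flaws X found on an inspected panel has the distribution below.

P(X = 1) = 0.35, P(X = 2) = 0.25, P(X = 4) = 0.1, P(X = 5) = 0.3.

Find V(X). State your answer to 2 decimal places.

2.89

E[X] = (1)(0.35) + (2)(0.25) + (4)(0.1) + (5)(0.3) = 2.75
E[X²] = (1)²(0.35) + (2)²(0.25) + (4)²(0.1) + (5)²(0.3) = 10.45
V(X) = E[X²] − (E[X])² = 10.45 − (2.75)² = 2.8875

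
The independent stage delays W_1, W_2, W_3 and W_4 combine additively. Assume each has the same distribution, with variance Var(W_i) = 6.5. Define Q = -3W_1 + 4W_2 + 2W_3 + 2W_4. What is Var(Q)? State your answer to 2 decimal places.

By independence, Var(Q) = (-3)²Var(W_1) + (4)²Var(W_2) + (2)²Var(W_3) + (2)²Var(W_4)
= (-3)²·6.5 + (4)²·6.5 + (2)²·6.5 + (2)²·6.5 = 214.5

214.50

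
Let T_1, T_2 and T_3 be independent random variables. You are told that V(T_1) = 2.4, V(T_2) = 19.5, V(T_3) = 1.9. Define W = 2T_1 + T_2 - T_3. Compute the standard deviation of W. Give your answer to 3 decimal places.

By independence, V(W) = (2)²V(T_1) + (1)²V(T_2) + (-1)²V(T_3)
= (2)²·2.4 + (1)²·19.5 + (-1)²·1.9 = 31
SD(W) = √31 ≈ 5.568

5.568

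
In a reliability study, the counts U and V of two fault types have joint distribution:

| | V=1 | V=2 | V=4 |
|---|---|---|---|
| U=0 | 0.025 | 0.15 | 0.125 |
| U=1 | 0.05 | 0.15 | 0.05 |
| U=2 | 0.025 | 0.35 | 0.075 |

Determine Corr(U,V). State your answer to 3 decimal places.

-0.193

E[U] = 1.15,  E[V] = 2.4
E[UV] = 2.6
Cov(U,V) = E[UV] − E[U]E[V] = 2.6 − (1.15)(2.4) = -0.16
Var(U) = 0.7275,  Var(V) = 0.94
ρ = -0.16 / √(0.7275·0.94) ≈ -0.193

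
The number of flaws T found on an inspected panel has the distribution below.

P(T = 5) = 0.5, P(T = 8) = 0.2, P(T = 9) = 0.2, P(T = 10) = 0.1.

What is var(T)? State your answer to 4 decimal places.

E[T] = (5)(0.5) + (8)(0.2) + (9)(0.2) + (10)(0.1) = 6.9
E[T²] = (5)²(0.5) + (8)²(0.2) + (9)²(0.2) + (10)²(0.1) = 51.5
var(T) = E[T²] − (E[T])² = 51.5 − (6.9)² = 3.89

3.8900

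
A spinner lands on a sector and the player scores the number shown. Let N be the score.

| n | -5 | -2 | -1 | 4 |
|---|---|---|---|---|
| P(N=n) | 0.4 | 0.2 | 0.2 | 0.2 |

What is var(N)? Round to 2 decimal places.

E[N] = (-5)(0.4) + (-2)(0.2) + (-1)(0.2) + (4)(0.2) = -1.8
E[N²] = (-5)²(0.4) + (-2)²(0.2) + (-1)²(0.2) + (4)²(0.2) = 14.2
var(N) = E[N²] − (E[N])² = 14.2 − (-1.8)² = 10.96

10.96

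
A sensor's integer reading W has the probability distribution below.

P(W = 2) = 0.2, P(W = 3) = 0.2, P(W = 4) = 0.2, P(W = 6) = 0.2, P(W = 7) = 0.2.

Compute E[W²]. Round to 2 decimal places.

22.80

E[W²] = (2)²(0.2) + (3)²(0.2) + (4)²(0.2) + (6)²(0.2) + (7)²(0.2) = 22.8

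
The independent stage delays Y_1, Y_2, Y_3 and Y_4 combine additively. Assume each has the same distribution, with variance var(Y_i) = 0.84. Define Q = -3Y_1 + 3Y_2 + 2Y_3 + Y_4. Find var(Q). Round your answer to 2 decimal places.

By independence, var(Q) = (-3)²var(Y_1) + (3)²var(Y_2) + (2)²var(Y_3) + (1)²var(Y_4)
= (-3)²·0.84 + (3)²·0.84 + (2)²·0.84 + (1)²·0.84 = 19.32

19.32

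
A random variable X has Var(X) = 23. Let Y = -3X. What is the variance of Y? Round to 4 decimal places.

Var(-3X) = (-3)²·Var(X) = 9·23 = 207

207.0000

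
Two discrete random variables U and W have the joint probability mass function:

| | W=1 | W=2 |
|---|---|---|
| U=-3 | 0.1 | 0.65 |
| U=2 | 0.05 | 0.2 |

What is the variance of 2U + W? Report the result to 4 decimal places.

18.6275

E[U] = -1.75,  E[W] = 1.85,  E[UW] = -3.3
Var(U) = 7.75 − (-1.75)² = 4.6875;  Var(W) = 3.55 − (1.85)² = 0.1275
Cov(U,W) = -3.3 − (-1.75)(1.85) = -0.0625
Var(2U + W) = (2)²·4.6875 + (1)²·0.1275 + 2·(2)·(1)·-0.0625 = 18.6275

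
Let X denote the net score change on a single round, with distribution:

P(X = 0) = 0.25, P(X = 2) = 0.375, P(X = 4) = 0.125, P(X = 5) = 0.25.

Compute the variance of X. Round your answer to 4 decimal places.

E[X] = (0)(0.25) + (2)(0.375) + (4)(0.125) + (5)(0.25) = 2.5
E[X²] = (0)²(0.25) + (2)²(0.375) + (4)²(0.125) + (5)²(0.25) = 9.75
Var(X) = E[X²] − (E[X])² = 9.75 − (2.5)² = 3.5

3.5000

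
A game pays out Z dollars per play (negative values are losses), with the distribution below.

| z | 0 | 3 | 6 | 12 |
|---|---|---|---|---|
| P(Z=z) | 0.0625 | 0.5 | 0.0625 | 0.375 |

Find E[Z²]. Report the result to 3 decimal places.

E[Z²] = (0)²(0.0625) + (3)²(0.5) + (6)²(0.0625) + (12)²(0.375) = 60.75

60.750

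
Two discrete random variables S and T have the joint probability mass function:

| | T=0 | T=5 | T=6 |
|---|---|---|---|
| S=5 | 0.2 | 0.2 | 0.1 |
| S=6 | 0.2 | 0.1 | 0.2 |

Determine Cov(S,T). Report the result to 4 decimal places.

0.0500

E[S] = 5.5,  E[T] = 3.3
E[ST] = 18.2
Cov(S,T) = E[ST] − E[S]E[T] = 18.2 − (5.5)(3.3) = 0.05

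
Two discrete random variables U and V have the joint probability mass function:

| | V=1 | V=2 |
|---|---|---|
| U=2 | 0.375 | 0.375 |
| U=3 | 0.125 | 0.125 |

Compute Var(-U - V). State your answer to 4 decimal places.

0.4375

E[U] = 2.25,  E[V] = 1.5,  E[UV] = 3.375
Var(U) = 5.25 − (2.25)² = 0.1875;  Var(V) = 2.5 − (1.5)² = 0.25
cov(U,V) = 3.375 − (2.25)(1.5) = 0
Var(-U - V) = (-1)²·0.1875 + (-1)²·0.25 + 2·(-1)·(-1)·0 = 0.4375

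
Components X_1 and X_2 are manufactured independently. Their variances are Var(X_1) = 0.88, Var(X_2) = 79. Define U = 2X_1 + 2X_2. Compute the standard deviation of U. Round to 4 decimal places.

17.8751

By independence, Var(U) = (2)²Var(X_1) + (2)²Var(X_2)
= (2)²·0.88 + (2)²·79 = 319.52
σ(U) = √319.52 ≈ 17.8751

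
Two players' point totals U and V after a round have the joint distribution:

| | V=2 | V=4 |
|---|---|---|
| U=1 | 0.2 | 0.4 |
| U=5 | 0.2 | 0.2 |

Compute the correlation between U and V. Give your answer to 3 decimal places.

E[U] = 2.6,  E[V] = 3.2
E[UV] = 8
cov(U,V) = E[UV] − E[U]E[V] = 8 − (2.6)(3.2) = -0.32
Var(U) = 3.84,  Var(V) = 0.96
ρ = -0.32 / √(3.84·0.96) ≈ -0.167

-0.167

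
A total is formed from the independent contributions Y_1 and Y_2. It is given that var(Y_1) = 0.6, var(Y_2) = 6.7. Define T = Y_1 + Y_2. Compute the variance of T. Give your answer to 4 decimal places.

7.3000

By independence, var(T) = (1)²var(Y_1) + (1)²var(Y_2)
= (1)²·0.6 + (1)²·6.7 = 7.3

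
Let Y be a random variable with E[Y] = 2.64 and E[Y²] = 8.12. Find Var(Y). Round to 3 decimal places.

1.150

Var(Y) = 8.12 − (2.64)² = 1.1504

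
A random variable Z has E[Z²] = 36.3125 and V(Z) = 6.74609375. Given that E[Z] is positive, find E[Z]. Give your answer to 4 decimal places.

(E[Z])² = E[Z²] − V(Z) = 36.3125 − 6.74609375 = 29.56640625
E[Z] = √29.56640625 = 5.4375

5.4375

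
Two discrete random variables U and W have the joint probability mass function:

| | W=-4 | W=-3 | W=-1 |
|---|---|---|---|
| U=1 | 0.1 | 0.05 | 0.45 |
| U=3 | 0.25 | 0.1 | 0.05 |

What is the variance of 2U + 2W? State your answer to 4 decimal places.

E[U] = 1.8,  E[W] = -2.35,  E[UW] = -5.05
var(U) = 4.2 − (1.8)² = 0.96;  var(W) = 7.45 − (-2.35)² = 1.9275
Cov(U,W) = -5.05 − (1.8)(-2.35) = -0.82
var(2U + 2W) = (2)²·0.96 + (2)²·1.9275 + 2·(2)·(2)·-0.82 = 4.99

4.9900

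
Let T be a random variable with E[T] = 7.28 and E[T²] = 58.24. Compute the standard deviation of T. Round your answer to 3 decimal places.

2.289

var(T) = 58.24 − (7.28)² = 5.2416
SD(T) = √5.2416 ≈ 2.289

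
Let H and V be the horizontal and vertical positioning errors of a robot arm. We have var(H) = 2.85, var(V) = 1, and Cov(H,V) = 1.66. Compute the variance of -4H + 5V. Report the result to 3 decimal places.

var(-4H + 5V) = (-4)²·var(H) + (5)²·var(V) + 2·(-4)·(5)·Cov(H,V)
= 16·2.85 + 25·1 + -40·1.66 = 4.2

4.200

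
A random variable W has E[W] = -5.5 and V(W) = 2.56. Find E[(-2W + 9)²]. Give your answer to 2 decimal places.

410.24

E[-2W + 9] = -2·-5.5 + 9 = 20
V(-2W + 9) = (-2)²·2.56 = 10.24
E[(-2W + 9)²] = V((-2W + 9)) + (E[(-2W + 9)])² = 10.24 + (20)² = 410.24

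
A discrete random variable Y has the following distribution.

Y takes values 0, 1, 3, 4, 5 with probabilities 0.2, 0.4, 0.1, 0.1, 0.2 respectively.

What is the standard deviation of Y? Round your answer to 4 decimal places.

1.8682

E[Y] = (0)(0.2) + (1)(0.4) + (3)(0.1) + (4)(0.1) + (5)(0.2) = 2.1
E[Y²] = (0)²(0.2) + (1)²(0.4) + (3)²(0.1) + (4)²(0.1) + (5)²(0.2) = 7.9
var(Y) = E[Y²] − (E[Y])² = 7.9 − (2.1)² = 3.49
σ(Y) = √3.49 ≈ 1.8682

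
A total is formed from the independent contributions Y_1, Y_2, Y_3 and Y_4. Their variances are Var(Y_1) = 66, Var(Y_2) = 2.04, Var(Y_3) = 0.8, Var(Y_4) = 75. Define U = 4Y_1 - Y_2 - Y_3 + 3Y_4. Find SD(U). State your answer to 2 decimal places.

41.64

By independence, Var(U) = (4)²Var(Y_1) + (-1)²Var(Y_2) + (-1)²Var(Y_3) + (3)²Var(Y_4)
= (4)²·66 + (-1)²·2.04 + (-1)²·0.8 + (3)²·75 = 1733.84
SD(U) = √1733.84 ≈ 41.64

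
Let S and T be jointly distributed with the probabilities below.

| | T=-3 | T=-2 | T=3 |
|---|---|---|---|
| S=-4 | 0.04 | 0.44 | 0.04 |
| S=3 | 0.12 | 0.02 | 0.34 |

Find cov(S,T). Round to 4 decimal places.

E[S] = -0.64,  E[T] = -0.26
E[ST] = 5.38
cov(S,T) = E[ST] − E[S]E[T] = 5.38 − (-0.64)(-0.26) = 5.2136

5.2136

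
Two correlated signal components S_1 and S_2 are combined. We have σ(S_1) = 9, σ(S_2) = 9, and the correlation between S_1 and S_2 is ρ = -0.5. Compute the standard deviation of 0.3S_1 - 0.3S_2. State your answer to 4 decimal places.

V(S_1) = (9)² = 81;  V(S_2) = (9)² = 81
Cov(S_1,S_2) = ρ·σ(S_1)·σ(S_2) = -0.5·9·9 = -40.5
V(0.3S_1 - 0.3S_2) = (0.3)²·V(S_1) + (-0.3)²·V(S_2) + 2·(0.3)·(-0.3)·Cov(S_1,S_2)
= 0.09·81 + 0.09·81 + -0.18·-40.5 = 21.87
σ(0.3S_1 - 0.3S_2) = √21.87 ≈ 4.6765

4.6765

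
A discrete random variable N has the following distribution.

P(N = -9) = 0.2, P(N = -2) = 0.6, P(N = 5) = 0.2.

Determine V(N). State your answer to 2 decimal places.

19.60

E[N] = (-9)(0.2) + (-2)(0.6) + (5)(0.2) = -2
E[N²] = (-9)²(0.2) + (-2)²(0.6) + (5)²(0.2) = 23.6
V(N) = E[N²] − (E[N])² = 23.6 − (-2)² = 19.6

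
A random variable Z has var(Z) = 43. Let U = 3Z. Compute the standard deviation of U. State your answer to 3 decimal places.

var(3Z) = (3)²·43 = 387
σ(U) = √387 ≈ 19.672

19.672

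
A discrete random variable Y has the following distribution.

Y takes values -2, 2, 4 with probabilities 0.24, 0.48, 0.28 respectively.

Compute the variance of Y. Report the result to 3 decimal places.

E[Y] = (-2)(0.24) + (2)(0.48) + (4)(0.28) = 1.6
E[Y²] = (-2)²(0.24) + (2)²(0.48) + (4)²(0.28) = 7.36
Var(Y) = E[Y²] − (E[Y])² = 7.36 − (1.6)² = 4.8

4.800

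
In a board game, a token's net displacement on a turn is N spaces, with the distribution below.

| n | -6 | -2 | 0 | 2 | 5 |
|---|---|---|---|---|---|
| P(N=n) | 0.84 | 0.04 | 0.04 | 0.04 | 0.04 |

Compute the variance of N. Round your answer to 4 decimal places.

E[N] = (-6)(0.84) + (-2)(0.04) + (0)(0.04) + (2)(0.04) + (5)(0.04) = -4.84
E[N²] = (-6)²(0.84) + (-2)²(0.04) + (0)²(0.04) + (2)²(0.04) + (5)²(0.04) = 31.56
V(N) = E[N²] − (E[N])² = 31.56 − (-4.84)² = 8.1344

8.1344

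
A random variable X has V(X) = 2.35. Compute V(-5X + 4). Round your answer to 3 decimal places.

58.750

V(-5X + 4) = (-5)²·V(X) = 25·2.35 = 58.75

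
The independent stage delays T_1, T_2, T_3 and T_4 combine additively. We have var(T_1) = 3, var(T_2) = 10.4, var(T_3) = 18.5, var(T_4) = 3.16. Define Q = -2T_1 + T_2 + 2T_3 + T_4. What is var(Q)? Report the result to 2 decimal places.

By independence, var(Q) = (-2)²var(T_1) + (1)²var(T_2) + (2)²var(T_3) + (1)²var(T_4)
= (-2)²·3 + (1)²·10.4 + (2)²·18.5 + (1)²·3.16 = 99.56

99.56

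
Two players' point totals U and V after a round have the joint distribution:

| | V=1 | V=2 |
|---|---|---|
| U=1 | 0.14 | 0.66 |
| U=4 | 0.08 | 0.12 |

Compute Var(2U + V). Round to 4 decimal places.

E[U] = 1.6,  E[V] = 1.78,  E[UV] = 2.74
Var(U) = 4 − (1.6)² = 1.44;  Var(V) = 3.34 − (1.78)² = 0.1716
Cov(U,V) = 2.74 − (1.6)(1.78) = -0.108
Var(2U + V) = (2)²·1.44 + (1)²·0.1716 + 2·(2)·(1)·-0.108 = 5.4996

5.4996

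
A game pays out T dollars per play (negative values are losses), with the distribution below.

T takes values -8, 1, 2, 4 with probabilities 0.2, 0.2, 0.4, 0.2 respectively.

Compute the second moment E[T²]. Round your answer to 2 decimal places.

17.80

E[T²] = (-8)²(0.2) + (1)²(0.2) + (2)²(0.4) + (4)²(0.2) = 17.8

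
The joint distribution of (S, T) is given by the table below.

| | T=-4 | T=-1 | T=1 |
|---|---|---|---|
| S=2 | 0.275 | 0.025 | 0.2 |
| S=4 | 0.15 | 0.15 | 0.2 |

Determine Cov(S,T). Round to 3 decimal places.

0.375

E[S] = 3,  E[T] = -1.475
E[ST] = -4.05
Cov(S,T) = E[ST] − E[S]E[T] = -4.05 − (3)(-1.475) = 0.375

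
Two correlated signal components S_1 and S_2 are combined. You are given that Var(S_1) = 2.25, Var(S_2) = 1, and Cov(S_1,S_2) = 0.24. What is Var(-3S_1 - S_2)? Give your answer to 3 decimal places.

Var(-3S_1 - S_2) = (-3)²·Var(S_1) + (-1)²·Var(S_2) + 2·(-3)·(-1)·Cov(S_1,S_2)
= 9·2.25 + 1·1 + 6·0.24 = 22.69

22.690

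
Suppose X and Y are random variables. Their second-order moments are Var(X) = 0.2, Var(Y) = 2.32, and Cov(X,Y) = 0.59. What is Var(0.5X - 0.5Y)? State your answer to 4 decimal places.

Var(0.5X - 0.5Y) = (0.5)²·Var(X) + (-0.5)²·Var(Y) + 2·(0.5)·(-0.5)·Cov(X,Y)
= 0.25·0.2 + 0.25·2.32 + -0.5·0.59 = 0.335

0.3350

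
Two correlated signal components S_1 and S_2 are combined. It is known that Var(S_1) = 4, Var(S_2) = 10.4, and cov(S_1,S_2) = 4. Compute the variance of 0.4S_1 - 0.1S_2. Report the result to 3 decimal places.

Var(0.4S_1 - 0.1S_2) = (0.4)²·Var(S_1) + (-0.1)²·Var(S_2) + 2·(0.4)·(-0.1)·cov(S_1,S_2)
= 0.16·4 + 0.01·10.4 + -0.08·4 = 0.424

0.424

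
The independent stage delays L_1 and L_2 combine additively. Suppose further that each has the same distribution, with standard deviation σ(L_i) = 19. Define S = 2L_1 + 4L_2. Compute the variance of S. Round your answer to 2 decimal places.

7220.00

Var(L_i) = (19)² = 361
By independence, Var(S) = (2)²Var(L_1) + (4)²Var(L_2)
= (2)²·361 + (4)²·361 = 7220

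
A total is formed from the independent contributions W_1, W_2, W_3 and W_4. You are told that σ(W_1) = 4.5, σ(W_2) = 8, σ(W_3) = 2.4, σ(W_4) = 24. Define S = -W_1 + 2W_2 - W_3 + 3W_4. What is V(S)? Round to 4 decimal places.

5466.0100

V(W_1) = 20.25, V(W_2) = 64, V(W_3) = 5.76, V(W_4) = 576
By independence, V(S) = (-1)²V(W_1) + (2)²V(W_2) + (-1)²V(W_3) + (3)²V(W_4)
= (-1)²·20.25 + (2)²·64 + (-1)²·5.76 + (3)²·576 = 5466.01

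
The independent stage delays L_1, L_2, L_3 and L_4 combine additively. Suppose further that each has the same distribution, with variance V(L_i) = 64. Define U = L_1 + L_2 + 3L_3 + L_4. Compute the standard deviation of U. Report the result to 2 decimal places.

By independence, V(U) = (1)²V(L_1) + (1)²V(L_2) + (3)²V(L_3) + (1)²V(L_4)
= (1)²·64 + (1)²·64 + (3)²·64 + (1)²·64 = 768
SD(U) = √768 ≈ 27.71

27.71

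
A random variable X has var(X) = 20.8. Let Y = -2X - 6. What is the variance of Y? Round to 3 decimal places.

var(-2X - 6) = (-2)²·var(X) = 4·20.8 = 83.2

83.200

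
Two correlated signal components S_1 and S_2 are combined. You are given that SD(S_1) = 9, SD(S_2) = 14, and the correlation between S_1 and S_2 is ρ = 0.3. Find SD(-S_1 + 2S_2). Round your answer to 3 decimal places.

V(S_1) = (9)² = 81;  V(S_2) = (14)² = 196
cov(S_1,S_2) = ρ·SD(S_1)·SD(S_2) = 0.3·9·14 = 37.8
V(-S_1 + 2S_2) = (-1)²·V(S_1) + (2)²·V(S_2) + 2·(-1)·(2)·cov(S_1,S_2)
= 1·81 + 4·196 + -4·37.8 = 713.8
SD(-S_1 + 2S_2) = √713.8 ≈ 26.717

26.717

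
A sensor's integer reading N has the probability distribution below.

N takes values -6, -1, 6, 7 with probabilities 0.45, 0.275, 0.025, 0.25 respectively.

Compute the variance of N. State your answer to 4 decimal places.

E[N] = (-6)(0.45) + (-1)(0.275) + (6)(0.025) + (7)(0.25) = -1.075
E[N²] = (-6)²(0.45) + (-1)²(0.275) + (6)²(0.025) + (7)²(0.25) = 29.625
Var(N) = E[N²] − (E[N])² = 29.625 − (-1.075)² = 28.469375

28.4694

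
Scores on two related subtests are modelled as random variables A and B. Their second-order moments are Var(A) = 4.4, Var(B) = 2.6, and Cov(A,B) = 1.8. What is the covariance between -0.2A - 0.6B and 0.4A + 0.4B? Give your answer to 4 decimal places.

Cov(-0.2A - 0.6B, 0.4A + 0.4B) = (-0.2)(0.4)Var(A) + (-0.6)(0.4)Var(B) + [(-0.2)(0.4) + (-0.6)(0.4)]Cov(A,B)
= -0.08·4.4 + -0.24·2.6 + -0.32·1.8 = -1.552

-1.5520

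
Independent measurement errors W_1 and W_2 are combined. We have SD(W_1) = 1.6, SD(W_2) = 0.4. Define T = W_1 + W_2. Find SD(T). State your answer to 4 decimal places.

V(W_1) = 2.56, V(W_2) = 0.16
By independence, V(T) = (1)²V(W_1) + (1)²V(W_2)
= (1)²·2.56 + (1)²·0.16 = 2.72
SD(T) = √2.72 ≈ 1.6492

1.6492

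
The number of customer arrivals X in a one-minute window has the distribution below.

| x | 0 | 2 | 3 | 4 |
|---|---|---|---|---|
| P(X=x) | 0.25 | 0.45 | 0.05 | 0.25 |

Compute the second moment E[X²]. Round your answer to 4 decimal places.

E[X²] = (0)²(0.25) + (2)²(0.45) + (3)²(0.05) + (4)²(0.25) = 6.25

6.2500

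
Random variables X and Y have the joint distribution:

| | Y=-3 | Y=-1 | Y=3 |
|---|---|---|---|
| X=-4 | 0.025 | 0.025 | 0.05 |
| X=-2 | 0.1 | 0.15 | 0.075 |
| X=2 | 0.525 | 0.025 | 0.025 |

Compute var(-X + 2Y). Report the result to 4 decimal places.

33.7500

E[X] = 0.1,  E[Y] = -1.7,  E[XY] = -2.8
var(X) = 5.2 − (0.1)² = 5.19;  var(Y) = 7.4 − (-1.7)² = 4.51
cov(X,Y) = -2.8 − (0.1)(-1.7) = -2.63
var(-X + 2Y) = (-1)²·5.19 + (2)²·4.51 + 2·(-1)·(2)·-2.63 = 33.75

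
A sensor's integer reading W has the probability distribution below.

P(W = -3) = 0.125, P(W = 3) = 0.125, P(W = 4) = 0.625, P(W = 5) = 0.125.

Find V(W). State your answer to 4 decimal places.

E[W] = (-3)(0.125) + (3)(0.125) + (4)(0.625) + (5)(0.125) = 3.125
E[W²] = (-3)²(0.125) + (3)²(0.125) + (4)²(0.625) + (5)²(0.125) = 15.375
V(W) = E[W²] − (E[W])² = 15.375 − (3.125)² = 5.609375

5.6094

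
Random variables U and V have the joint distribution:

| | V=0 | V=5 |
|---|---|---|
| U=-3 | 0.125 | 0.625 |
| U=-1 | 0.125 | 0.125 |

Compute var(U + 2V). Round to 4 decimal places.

17.0000

E[U] = -2.5,  E[V] = 3.75,  E[UV] = -10
var(U) = 7 − (-2.5)² = 0.75;  var(V) = 18.75 − (3.75)² = 4.6875
Cov(U,V) = -10 − (-2.5)(3.75) = -0.625
var(U + 2V) = (1)²·0.75 + (2)²·4.6875 + 2·(1)·(2)·-0.625 = 17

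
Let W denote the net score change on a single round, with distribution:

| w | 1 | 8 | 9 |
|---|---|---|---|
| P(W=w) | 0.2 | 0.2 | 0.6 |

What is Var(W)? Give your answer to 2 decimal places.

E[W] = (1)(0.2) + (8)(0.2) + (9)(0.6) = 7.2
E[W²] = (1)²(0.2) + (8)²(0.2) + (9)²(0.6) = 61.6
Var(W) = E[W²] − (E[W])² = 61.6 − (7.2)² = 9.76

9.76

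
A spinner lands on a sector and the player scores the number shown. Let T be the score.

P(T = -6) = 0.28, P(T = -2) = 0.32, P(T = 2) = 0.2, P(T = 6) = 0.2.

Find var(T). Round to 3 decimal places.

E[T] = (-6)(0.28) + (-2)(0.32) + (2)(0.2) + (6)(0.2) = -0.72
E[T²] = (-6)²(0.28) + (-2)²(0.32) + (2)²(0.2) + (6)²(0.2) = 19.36
var(T) = E[T²] − (E[T])² = 19.36 − (-0.72)² = 18.8416

18.842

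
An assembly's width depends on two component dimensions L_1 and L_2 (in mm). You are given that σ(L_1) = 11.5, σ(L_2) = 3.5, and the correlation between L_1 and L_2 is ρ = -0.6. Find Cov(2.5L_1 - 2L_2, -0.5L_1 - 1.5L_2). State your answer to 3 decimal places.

-62.150

var(L_1) = (11.5)² = 132.25;  var(L_2) = (3.5)² = 12.25
Cov(L_1,L_2) = ρ·σ(L_1)·σ(L_2) = -0.6·11.5·3.5 = -24.15
Cov(2.5L_1 - 2L_2, -0.5L_1 - 1.5L_2) = (2.5)(-0.5)var(L_1) + (-2)(-1.5)var(L_2) + [(2.5)(-1.5) + (-2)(-0.5)]Cov(L_1,L_2)
= -1.25·132.25 + 3·12.25 + -2.75·-24.15 = -62.15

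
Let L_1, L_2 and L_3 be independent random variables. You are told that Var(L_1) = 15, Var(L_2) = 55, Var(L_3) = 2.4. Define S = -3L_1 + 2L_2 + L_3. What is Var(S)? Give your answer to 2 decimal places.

By independence, Var(S) = (-3)²Var(L_1) + (2)²Var(L_2) + (1)²Var(L_3)
= (-3)²·15 + (2)²·55 + (1)²·2.4 = 357.4

357.40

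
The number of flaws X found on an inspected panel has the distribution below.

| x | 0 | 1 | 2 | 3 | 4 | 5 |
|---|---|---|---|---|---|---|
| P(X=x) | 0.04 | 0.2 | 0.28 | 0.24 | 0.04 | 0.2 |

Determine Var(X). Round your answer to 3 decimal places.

2.150

E[X] = (0)(0.04) + (1)(0.2) + (2)(0.28) + (3)(0.24) + (4)(0.04) + (5)(0.2) = 2.64
E[X²] = (0)²(0.04) + (1)²(0.2) + (2)²(0.28) + (3)²(0.24) + (4)²(0.04) + (5)²(0.2) = 9.12
Var(X) = E[X²] − (E[X])² = 9.12 − (2.64)² = 2.1504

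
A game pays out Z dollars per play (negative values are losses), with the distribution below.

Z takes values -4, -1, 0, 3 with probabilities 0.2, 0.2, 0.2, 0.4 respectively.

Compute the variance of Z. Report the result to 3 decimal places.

E[Z] = (-4)(0.2) + (-1)(0.2) + (0)(0.2) + (3)(0.4) = 0.2
E[Z²] = (-4)²(0.2) + (-1)²(0.2) + (0)²(0.2) + (3)²(0.4) = 7
Var(Z) = E[Z²] − (E[Z])² = 7 − (0.2)² = 6.96

6.960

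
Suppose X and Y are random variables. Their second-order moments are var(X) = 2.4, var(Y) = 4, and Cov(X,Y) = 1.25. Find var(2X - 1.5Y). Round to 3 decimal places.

11.100

var(2X - 1.5Y) = (2)²·var(X) + (-1.5)²·var(Y) + 2·(2)·(-1.5)·Cov(X,Y)
= 4·2.4 + 2.25·4 + -6·1.25 = 11.1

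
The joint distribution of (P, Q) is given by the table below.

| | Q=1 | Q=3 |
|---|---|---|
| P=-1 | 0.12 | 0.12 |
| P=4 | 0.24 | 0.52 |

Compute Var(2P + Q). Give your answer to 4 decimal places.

E[P] = 2.8,  E[Q] = 2.28,  E[PQ] = 6.72
Var(P) = 12.4 − (2.8)² = 4.56;  Var(Q) = 6.12 − (2.28)² = 0.9216
Cov(P,Q) = 6.72 − (2.8)(2.28) = 0.336
Var(2P + Q) = (2)²·4.56 + (1)²·0.9216 + 2·(2)·(1)·0.336 = 20.5056

20.5056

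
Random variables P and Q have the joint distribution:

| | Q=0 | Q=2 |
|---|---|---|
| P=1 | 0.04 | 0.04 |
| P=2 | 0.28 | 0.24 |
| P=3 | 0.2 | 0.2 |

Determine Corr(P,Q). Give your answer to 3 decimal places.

E[P] = 2.32,  E[Q] = 0.96
E[PQ] = 2.24
Cov(P,Q) = E[PQ] − E[P]E[Q] = 2.24 − (2.32)(0.96) = 0.0128
Var(P) = 0.3776,  Var(Q) = 0.9984
ρ = 0.0128 / √(0.3776·0.9984) ≈ 0.021

0.021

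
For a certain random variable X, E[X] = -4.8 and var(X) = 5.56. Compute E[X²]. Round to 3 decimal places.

28.600

E[X²] = var(X) + (E[X])² = 5.56 + (-4.8)² = 28.6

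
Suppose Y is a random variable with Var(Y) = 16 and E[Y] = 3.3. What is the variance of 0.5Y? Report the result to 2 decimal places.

4.00

Var(0.5Y) = (0.5)²·Var(Y) = 0.25·16 = 4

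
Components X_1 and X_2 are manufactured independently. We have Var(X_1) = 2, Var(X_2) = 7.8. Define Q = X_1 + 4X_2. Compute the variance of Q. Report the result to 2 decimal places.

By independence, Var(Q) = (1)²Var(X_1) + (4)²Var(X_2)
= (1)²·2 + (4)²·7.8 = 126.8

126.80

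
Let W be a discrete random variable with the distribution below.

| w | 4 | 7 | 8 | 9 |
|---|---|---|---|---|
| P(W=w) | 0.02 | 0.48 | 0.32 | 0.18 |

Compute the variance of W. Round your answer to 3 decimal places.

E[W] = (4)(0.02) + (7)(0.48) + (8)(0.32) + (9)(0.18) = 7.62
E[W²] = (4)²(0.02) + (7)²(0.48) + (8)²(0.32) + (9)²(0.18) = 58.9
var(W) = E[W²] − (E[W])² = 58.9 − (7.62)² = 0.8356

0.836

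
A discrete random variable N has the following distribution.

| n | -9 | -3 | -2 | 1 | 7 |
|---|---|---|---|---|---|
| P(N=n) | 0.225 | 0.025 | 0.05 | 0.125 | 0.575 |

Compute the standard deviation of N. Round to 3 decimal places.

E[N] = (-9)(0.225) + (-3)(0.025) + (-2)(0.05) + (1)(0.125) + (7)(0.575) = 1.95
E[N²] = (-9)²(0.225) + (-3)²(0.025) + (-2)²(0.05) + (1)²(0.125) + (7)²(0.575) = 46.95
V(N) = E[N²] − (E[N])² = 46.95 − (1.95)² = 43.1475
SD(N) = √43.1475 ≈ 6.569

6.569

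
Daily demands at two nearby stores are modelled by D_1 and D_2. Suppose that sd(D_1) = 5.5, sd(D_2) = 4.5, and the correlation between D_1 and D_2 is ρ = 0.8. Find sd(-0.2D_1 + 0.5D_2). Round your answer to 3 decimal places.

V(D_1) = (5.5)² = 30.25;  V(D_2) = (4.5)² = 20.25
Cov(D_1,D_2) = ρ·sd(D_1)·sd(D_2) = 0.8·5.5·4.5 = 19.8
V(-0.2D_1 + 0.5D_2) = (-0.2)²·V(D_1) + (0.5)²·V(D_2) + 2·(-0.2)·(0.5)·Cov(D_1,D_2)
= 0.04·30.25 + 0.25·20.25 + -0.2·19.8 = 2.3125
sd(-0.2D_1 + 0.5D_2) = √2.3125 ≈ 1.521

1.521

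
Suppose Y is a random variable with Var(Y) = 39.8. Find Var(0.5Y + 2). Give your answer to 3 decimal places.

9.950

Var(0.5Y + 2) = (0.5)²·Var(Y) = 0.25·39.8 = 9.95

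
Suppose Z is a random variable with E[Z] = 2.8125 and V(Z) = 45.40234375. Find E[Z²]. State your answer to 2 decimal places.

53.31

E[Z²] = V(Z) + (E[Z])² = 45.40234375 + (2.8125)² = 53.3125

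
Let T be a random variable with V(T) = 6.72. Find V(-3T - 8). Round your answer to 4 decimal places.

60.4800

V(-3T - 8) = (-3)²·V(T) = 9·6.72 = 60.48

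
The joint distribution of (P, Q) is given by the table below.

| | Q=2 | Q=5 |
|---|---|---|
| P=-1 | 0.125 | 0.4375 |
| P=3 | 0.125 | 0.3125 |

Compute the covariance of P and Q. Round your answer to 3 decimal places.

E[P] = 0.75,  E[Q] = 4.25
E[PQ] = 3
Cov(P,Q) = E[PQ] − E[P]E[Q] = 3 − (0.75)(4.25) = -0.1875

-0.188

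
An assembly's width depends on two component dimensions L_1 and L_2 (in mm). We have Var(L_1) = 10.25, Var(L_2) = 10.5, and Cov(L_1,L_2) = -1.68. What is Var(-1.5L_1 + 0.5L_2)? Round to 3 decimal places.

28.208

Var(-1.5L_1 + 0.5L_2) = (-1.5)²·Var(L_1) + (0.5)²·Var(L_2) + 2·(-1.5)·(0.5)·Cov(L_1,L_2)
= 2.25·10.25 + 0.25·10.5 + -1.5·-1.68 = 28.2075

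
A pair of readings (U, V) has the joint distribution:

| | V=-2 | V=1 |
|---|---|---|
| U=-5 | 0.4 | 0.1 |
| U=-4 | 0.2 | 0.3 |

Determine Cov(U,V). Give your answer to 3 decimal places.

0.300

E[U] = -4.5,  E[V] = -0.8
E[UV] = 3.9
Cov(U,V) = E[UV] − E[U]E[V] = 3.9 − (-4.5)(-0.8) = 0.3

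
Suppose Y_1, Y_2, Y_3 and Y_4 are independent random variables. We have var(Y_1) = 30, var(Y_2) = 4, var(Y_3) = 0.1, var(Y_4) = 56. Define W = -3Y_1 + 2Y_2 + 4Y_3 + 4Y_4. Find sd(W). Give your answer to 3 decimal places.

By independence, var(W) = (-3)²var(Y_1) + (2)²var(Y_2) + (4)²var(Y_3) + (4)²var(Y_4)
= (-3)²·30 + (2)²·4 + (4)²·0.1 + (4)²·56 = 1183.6
sd(W) = √1183.6 ≈ 34.403

34.403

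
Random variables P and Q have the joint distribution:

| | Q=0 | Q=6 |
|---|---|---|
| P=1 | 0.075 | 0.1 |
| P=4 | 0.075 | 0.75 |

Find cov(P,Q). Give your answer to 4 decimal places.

E[P] = 3.475,  E[Q] = 5.1
E[PQ] = 18.6
cov(P,Q) = E[PQ] − E[P]E[Q] = 18.6 − (3.475)(5.1) = 0.8775

0.8775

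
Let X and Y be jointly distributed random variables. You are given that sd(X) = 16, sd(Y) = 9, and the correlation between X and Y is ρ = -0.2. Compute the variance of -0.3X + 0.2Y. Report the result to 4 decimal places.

V(X) = (16)² = 256;  V(Y) = (9)² = 81
Cov(X,Y) = ρ·sd(X)·sd(Y) = -0.2·16·9 = -28.8
V(-0.3X + 0.2Y) = (-0.3)²·V(X) + (0.2)²·V(Y) + 2·(-0.3)·(0.2)·Cov(X,Y)
= 0.09·256 + 0.04·81 + -0.12·-28.8 = 29.736

29.7360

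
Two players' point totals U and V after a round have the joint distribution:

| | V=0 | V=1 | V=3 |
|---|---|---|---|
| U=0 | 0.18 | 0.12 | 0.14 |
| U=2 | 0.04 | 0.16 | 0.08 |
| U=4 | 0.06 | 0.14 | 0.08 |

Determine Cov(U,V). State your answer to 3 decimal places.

E[U] = 1.68,  E[V] = 1.32
E[UV] = 2.32
Cov(U,V) = E[UV] − E[U]E[V] = 2.32 − (1.68)(1.32) = 0.1024

0.102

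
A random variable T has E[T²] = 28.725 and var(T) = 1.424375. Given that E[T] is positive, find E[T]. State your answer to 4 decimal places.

(E[T])² = E[T²] − var(T) = 28.725 − 1.424375 = 27.300625
E[T] = √27.300625 = 5.225

5.2250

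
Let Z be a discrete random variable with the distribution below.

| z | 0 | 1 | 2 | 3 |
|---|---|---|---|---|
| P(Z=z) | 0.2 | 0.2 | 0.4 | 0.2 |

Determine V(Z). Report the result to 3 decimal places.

1.040

E[Z] = (0)(0.2) + (1)(0.2) + (2)(0.4) + (3)(0.2) = 1.6
E[Z²] = (0)²(0.2) + (1)²(0.2) + (2)²(0.4) + (3)²(0.2) = 3.6
V(Z) = E[Z²] − (E[Z])² = 3.6 − (1.6)² = 1.04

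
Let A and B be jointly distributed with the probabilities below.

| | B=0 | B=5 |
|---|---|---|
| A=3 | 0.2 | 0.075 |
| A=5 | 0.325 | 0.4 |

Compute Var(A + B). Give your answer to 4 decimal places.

E[A] = 4.45,  E[B] = 2.375,  E[AB] = 11.125
Var(A) = 20.6 − (4.45)² = 0.7975;  Var(B) = 11.875 − (2.375)² = 6.234375
Cov(A,B) = 11.125 − (4.45)(2.375) = 0.55625
Var(A + B) = (1)²·0.7975 + (1)²·6.234375 + 2·(1)·(1)·0.55625 = 8.144375

8.1444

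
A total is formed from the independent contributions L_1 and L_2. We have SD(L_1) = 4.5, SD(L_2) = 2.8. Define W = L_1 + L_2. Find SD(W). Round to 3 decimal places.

5.300

V(L_1) = 20.25, V(L_2) = 7.84
By independence, V(W) = (1)²V(L_1) + (1)²V(L_2)
= (1)²·20.25 + (1)²·7.84 = 28.09
SD(W) = √28.09 ≈ 5.300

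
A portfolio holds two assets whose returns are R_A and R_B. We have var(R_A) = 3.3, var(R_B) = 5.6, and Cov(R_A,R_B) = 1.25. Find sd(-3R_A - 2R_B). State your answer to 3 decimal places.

8.191

var(-3R_A - 2R_B) = (-3)²·var(R_A) + (-2)²·var(R_B) + 2·(-3)·(-2)·Cov(R_A,R_B)
= 9·3.3 + 4·5.6 + 12·1.25 = 67.1
sd(-3R_A - 2R_B) = √67.1 ≈ 8.191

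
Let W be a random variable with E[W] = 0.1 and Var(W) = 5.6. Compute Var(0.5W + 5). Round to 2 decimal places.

Var(0.5W + 5) = (0.5)²·Var(W) = 0.25·5.6 = 1.4

1.40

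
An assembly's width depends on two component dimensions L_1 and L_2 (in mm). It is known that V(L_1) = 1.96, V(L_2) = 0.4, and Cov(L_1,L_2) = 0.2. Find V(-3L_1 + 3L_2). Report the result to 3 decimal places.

17.640

V(-3L_1 + 3L_2) = (-3)²·V(L_1) + (3)²·V(L_2) + 2·(-3)·(3)·Cov(L_1,L_2)
= 9·1.96 + 9·0.4 + -18·0.2 = 17.64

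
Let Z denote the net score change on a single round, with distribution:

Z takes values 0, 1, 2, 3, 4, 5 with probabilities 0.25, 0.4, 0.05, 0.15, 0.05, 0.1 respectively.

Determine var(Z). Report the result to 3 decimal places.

E[Z] = (0)(0.25) + (1)(0.4) + (2)(0.05) + (3)(0.15) + (4)(0.05) + (5)(0.1) = 1.65
E[Z²] = (0)²(0.25) + (1)²(0.4) + (2)²(0.05) + (3)²(0.15) + (4)²(0.05) + (5)²(0.1) = 5.25
var(Z) = E[Z²] − (E[Z])² = 5.25 − (1.65)² = 2.5275

2.528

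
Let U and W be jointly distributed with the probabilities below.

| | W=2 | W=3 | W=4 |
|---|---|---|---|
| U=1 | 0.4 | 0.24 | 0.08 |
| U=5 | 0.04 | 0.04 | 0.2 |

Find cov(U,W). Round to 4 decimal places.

E[U] = 2.12,  E[W] = 2.84
E[UW] = 6.84
cov(U,W) = E[UW] − E[U]E[W] = 6.84 − (2.12)(2.84) = 0.8192

0.8192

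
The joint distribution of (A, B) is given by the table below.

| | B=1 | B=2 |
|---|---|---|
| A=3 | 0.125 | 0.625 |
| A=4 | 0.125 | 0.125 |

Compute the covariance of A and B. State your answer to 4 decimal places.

-0.0625

E[A] = 3.25,  E[B] = 1.75
E[AB] = 5.625
Cov(A,B) = E[AB] − E[A]E[B] = 5.625 − (3.25)(1.75) = -0.0625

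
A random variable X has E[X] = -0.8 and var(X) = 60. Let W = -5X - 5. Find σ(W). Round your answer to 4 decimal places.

38.7298

var(-5X - 5) = (-5)²·60 = 1500
σ(W) = √1500 ≈ 38.7298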